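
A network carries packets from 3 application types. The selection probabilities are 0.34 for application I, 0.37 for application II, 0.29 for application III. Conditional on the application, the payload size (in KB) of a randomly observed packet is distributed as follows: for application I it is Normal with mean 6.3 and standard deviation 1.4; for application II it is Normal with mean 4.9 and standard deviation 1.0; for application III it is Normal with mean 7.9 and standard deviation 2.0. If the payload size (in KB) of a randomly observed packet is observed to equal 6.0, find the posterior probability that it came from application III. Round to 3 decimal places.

Likelihoods f(6.0 | ·): I: 0.278491; II: 0.217852; III: 0.12703.
Posterior ∝ prior × likelihood. Numerator for III: 0.29·0.12703 = 0.0368386.
Normalizing constant: 0.34·0.278491 + 0.37·0.217852 + 0.29·0.12703 = 0.212131.
P(III | observation) = 0.0368386 / 0.212131 = 0.17366.

0.174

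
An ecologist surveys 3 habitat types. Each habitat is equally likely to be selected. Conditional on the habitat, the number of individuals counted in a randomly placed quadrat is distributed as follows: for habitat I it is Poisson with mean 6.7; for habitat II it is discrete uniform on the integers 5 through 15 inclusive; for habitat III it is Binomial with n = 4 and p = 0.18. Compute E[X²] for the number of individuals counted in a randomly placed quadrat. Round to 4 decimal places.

For each component E[X²] = Var + (mean)², giving I: 51.59; II: 110; III: 1.1088.
Overall E[X²] = 0.333333·51.59 + 0.333333·110 + 0.333333·1.1088 = 54.2329.

54.2329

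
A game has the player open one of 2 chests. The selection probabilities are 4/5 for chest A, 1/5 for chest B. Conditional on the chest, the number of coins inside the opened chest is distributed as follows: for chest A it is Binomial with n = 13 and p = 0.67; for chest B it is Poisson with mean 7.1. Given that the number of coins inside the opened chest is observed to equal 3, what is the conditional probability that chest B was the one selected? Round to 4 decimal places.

Likelihoods P(X=3 | ·): A: 0.00131744; B: 0.049219.
Posterior ∝ prior × likelihood. Numerator for B: 0.2·0.049219 = 0.0098438.
Normalizing constant: 0.8·0.00131744 + 0.2·0.049219 = 0.0108978.
P(B | observation) = 0.0098438 / 0.0108978 = 0.903287.

0.9033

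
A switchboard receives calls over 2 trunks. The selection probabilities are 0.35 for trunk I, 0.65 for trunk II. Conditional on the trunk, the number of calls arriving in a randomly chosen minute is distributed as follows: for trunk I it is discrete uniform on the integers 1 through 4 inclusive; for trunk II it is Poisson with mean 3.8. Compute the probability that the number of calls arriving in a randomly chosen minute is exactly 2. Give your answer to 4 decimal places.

0.1925

Conditional on each trunk, P(X = 2): I: 0.25; II: 0.161517.
By total probability, P(X = 2) = 0.35·0.25 + 0.65·0.161517 = 0.192486.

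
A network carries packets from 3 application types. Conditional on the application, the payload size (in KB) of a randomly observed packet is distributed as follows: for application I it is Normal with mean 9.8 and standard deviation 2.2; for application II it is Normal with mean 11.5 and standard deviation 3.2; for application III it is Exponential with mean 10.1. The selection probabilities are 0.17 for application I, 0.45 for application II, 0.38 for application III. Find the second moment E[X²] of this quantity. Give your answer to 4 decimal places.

158.7977

For each component E[X²] = Var + (mean)², giving I: 100.88; II: 142.49; III: 204.02.
Overall E[X²] = 0.17·100.88 + 0.45·142.49 + 0.38·204.02 = 158.798.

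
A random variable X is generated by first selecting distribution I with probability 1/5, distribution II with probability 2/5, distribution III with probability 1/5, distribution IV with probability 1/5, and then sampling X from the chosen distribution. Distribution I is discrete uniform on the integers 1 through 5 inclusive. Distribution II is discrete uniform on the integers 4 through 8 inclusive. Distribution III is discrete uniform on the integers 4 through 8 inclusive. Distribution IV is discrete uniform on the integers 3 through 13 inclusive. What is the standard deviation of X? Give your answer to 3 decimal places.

Per component, I: μ=3, E[X²]=11; II: μ=6, E[X²]=38; III: μ=6, E[X²]=38; IV: μ=8, E[X²]=74.
E[X] = 0.2·3 + 0.4·6 + 0.2·6 + 0.2·8 = 5.8.
E[X²] = 0.2·11 + 0.4·38 + 0.2·38 + 0.2·74 = 39.8.
Var(X) = E[X²] − (E[X])² = 39.8 − 33.64 = 6.16.
SD(X) = √6.16 = 2.48193.

2.482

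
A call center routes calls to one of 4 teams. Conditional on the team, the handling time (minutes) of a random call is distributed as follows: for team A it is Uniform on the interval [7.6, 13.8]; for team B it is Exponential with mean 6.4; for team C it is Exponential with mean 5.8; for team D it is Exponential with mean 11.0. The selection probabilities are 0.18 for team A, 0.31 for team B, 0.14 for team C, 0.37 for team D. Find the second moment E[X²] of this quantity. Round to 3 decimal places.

For each component E[X²] = Var + (mean)², giving A: 117.693; B: 81.92; C: 67.28; D: 242.
Overall E[X²] = 0.18·117.693 + 0.31·81.92 + 0.14·67.28 + 0.37·242 = 145.539.

145.539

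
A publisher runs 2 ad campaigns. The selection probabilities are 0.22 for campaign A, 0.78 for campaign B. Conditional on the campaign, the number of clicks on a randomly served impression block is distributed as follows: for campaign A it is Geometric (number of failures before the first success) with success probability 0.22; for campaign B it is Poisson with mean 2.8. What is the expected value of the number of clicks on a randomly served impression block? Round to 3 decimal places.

2.964

Component means — A: 3.54545; B: 2.8.
E[X] = 0.22·3.54545 + 0.78·2.8 = 2.964.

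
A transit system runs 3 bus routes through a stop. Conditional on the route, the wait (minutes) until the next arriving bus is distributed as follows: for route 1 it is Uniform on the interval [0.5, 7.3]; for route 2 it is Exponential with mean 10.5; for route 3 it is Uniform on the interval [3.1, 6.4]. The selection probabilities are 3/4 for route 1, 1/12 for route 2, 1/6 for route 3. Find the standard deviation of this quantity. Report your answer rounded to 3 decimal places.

Per component, 1: μ=3.9, E[X²]=19.0633; 2: μ=10.5, E[X²]=220.5; 3: μ=4.75, E[X²]=23.47.
E[X] = 0.75·3.9 + 0.0833333·10.5 + 0.166667·4.75 = 4.59167.
E[X²] = 0.75·19.0633 + 0.0833333·220.5 + 0.166667·23.47 = 36.5842.
Var(X) = E[X²] − (E[X])² = 36.5842 − 21.0834 = 15.5008.
SD(X) = √15.5008 = 3.9371.

3.937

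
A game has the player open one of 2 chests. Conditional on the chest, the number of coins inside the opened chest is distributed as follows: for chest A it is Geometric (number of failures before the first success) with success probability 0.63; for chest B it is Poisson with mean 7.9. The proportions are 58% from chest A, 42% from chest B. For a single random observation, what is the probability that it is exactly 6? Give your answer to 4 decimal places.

Conditional on each chest, P(X = 6): A: 0.00161641; B: 0.125171.
By total probability, P(X = 6) = 0.58·0.00161641 + 0.42·0.125171 = 0.0535093.

0.0535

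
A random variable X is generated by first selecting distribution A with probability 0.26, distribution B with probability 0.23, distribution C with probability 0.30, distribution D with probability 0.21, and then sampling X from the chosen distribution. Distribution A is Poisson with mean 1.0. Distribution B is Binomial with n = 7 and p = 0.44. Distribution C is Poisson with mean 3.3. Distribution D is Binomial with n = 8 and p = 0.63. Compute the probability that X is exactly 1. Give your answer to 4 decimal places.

Conditional on each component, P(X = 1): A: 0.367879; B: 0.0949902; C: 0.121714; D: 0.00478457.
By total probability, P(X = 1) = 0.26·0.367879 + 0.23·0.0949902 + 0.3·0.121714 + 0.21·0.00478457 = 0.155015.

0.1550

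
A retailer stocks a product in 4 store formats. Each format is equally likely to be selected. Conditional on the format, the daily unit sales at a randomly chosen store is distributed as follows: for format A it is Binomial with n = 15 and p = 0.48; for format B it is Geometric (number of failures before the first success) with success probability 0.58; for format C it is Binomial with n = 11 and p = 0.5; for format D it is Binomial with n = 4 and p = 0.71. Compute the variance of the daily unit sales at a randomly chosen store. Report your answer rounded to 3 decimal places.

8.279

Per component, A: μ=7.2, E[X²]=55.584; B: μ=0.724138, E[X²]=1.77289; C: μ=5.5, E[X²]=33; D: μ=2.84, E[X²]=8.8892.
E[X] = 0.25·7.2 + 0.25·0.724138 + 0.25·5.5 + 0.25·2.84 = 4.06603.
E[X²] = 0.25·55.584 + 0.25·1.77289 + 0.25·33 + 0.25·8.8892 = 24.8115.
Var(X) = E[X²] − (E[X])² = 24.8115 − 16.5326 = 8.27889.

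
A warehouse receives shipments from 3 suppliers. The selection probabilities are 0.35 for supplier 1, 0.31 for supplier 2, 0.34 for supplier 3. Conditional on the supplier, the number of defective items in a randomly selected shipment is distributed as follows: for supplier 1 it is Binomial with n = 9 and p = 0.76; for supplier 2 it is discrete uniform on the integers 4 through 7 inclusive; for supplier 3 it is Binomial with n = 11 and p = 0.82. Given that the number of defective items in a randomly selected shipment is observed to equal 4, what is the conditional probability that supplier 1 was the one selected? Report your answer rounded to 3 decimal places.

Likelihoods P(X=4 | ·): 1: 0.033472; 2: 0.25; 3: 0.000913433.
Posterior ∝ prior × likelihood. Numerator for 1: 0.35·0.033472 = 0.0117152.
Normalizing constant: 0.35·0.033472 + 0.31·0.25 + 0.34·0.000913433 = 0.0895258.
P(1 | observation) = 0.0117152 / 0.0895258 = 0.130858.

0.131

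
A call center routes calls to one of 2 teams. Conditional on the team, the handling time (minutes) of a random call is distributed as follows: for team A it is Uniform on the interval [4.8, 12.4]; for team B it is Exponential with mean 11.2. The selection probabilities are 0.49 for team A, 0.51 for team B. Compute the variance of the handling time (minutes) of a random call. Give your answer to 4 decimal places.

Per component, A: μ=8.6, E[X²]=78.7733; B: μ=11.2, E[X²]=250.88.
E[X] = 0.49·8.6 + 0.51·11.2 = 9.926.
E[X²] = 0.49·78.7733 + 0.51·250.88 = 166.548.
Var(X) = E[X²] − (E[X])² = 166.548 − 98.5255 = 68.0223.

68.0223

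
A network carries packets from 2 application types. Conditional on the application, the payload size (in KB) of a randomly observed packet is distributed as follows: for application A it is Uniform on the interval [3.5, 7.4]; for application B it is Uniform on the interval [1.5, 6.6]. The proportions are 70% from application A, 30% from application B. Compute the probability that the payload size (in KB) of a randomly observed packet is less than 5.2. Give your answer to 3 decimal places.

Conditional on each application, P(X < 5.2): A: 0.435897; B: 0.72549.
By total probability, P(X < 5.2) = 0.7·0.435897 + 0.3·0.72549 = 0.522775.

0.523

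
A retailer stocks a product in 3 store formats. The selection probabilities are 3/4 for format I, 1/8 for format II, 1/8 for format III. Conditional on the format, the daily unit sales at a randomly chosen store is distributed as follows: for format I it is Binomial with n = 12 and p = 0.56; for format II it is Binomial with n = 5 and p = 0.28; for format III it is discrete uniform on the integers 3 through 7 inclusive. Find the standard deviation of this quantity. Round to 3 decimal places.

Per component, I: μ=6.72, E[X²]=48.1152; II: μ=1.4, E[X²]=2.968; III: μ=5, E[X²]=27.
E[X] = 0.75·6.72 + 0.125·1.4 + 0.125·5 = 5.84.
E[X²] = 0.75·48.1152 + 0.125·2.968 + 0.125·27 = 39.8324.
Var(X) = E[X²] − (E[X])² = 39.8324 − 34.1056 = 5.7268.
SD(X) = √5.7268 = 2.39307.

2.393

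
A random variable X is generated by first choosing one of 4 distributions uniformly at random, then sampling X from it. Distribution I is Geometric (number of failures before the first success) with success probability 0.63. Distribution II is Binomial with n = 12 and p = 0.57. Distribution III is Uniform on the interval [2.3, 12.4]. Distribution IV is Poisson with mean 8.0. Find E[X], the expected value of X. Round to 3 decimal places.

5.694

Component means — I: 0.587302; II: 6.84; III: 7.35; IV: 8.
E[X] = 0.25·0.587302 + 0.25·6.84 + 0.25·7.35 + 0.25·8 = 5.69433.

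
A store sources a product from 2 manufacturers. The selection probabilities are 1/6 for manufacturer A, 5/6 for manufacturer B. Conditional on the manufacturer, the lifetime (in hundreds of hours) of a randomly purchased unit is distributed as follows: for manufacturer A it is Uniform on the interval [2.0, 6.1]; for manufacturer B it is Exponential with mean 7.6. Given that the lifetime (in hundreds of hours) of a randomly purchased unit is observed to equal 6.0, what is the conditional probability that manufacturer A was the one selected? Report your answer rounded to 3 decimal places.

0.449

Likelihoods f(6.0 | ·): A: 0.243902; B: 0.0597479.
Posterior ∝ prior × likelihood. Numerator for A: 0.166667·0.243902 = 0.0406504.
Normalizing constant: 0.166667·0.243902 + 0.833333·0.0597479 = 0.0904403.
P(A | observation) = 0.0406504 / 0.0904403 = 0.449472.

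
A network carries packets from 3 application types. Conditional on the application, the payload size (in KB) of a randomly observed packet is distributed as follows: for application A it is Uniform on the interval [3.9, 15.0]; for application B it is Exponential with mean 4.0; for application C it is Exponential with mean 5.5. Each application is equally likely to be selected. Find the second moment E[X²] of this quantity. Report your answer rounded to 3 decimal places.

For each component E[X²] = Var + (mean)², giving A: 99.57; B: 32; C: 60.5.
Overall E[X²] = 0.333333·99.57 + 0.333333·32 + 0.333333·60.5 = 64.0233.

64.023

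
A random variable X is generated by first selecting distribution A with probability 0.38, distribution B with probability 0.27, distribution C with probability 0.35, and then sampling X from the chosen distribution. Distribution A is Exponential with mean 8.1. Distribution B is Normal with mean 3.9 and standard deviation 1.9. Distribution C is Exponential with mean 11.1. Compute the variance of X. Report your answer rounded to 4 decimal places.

76.9357

Per component, A: μ=8.1, E[X²]=131.22; B: μ=3.9, E[X²]=18.82; C: μ=11.1, E[X²]=246.42.
E[X] = 0.38·8.1 + 0.27·3.9 + 0.35·11.1 = 8.016.
E[X²] = 0.38·131.22 + 0.27·18.82 + 0.35·246.42 = 141.192.
Var(X) = E[X²] − (E[X])² = 141.192 − 64.2563 = 76.9357.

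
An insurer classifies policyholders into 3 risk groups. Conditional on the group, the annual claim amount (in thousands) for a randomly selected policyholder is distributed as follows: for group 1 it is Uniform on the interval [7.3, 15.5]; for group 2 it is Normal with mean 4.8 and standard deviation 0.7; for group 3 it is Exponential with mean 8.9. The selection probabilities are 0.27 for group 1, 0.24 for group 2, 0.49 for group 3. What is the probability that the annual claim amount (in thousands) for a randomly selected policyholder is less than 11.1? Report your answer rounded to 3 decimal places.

0.714

Conditional on each group, P(X < 11.1): 1: 0.463415; 2: 1; 3: 0.712689.
By total probability, P(X < 11.1) = 0.27·0.463415 + 0.24·1 + 0.49·0.712689 = 0.71434.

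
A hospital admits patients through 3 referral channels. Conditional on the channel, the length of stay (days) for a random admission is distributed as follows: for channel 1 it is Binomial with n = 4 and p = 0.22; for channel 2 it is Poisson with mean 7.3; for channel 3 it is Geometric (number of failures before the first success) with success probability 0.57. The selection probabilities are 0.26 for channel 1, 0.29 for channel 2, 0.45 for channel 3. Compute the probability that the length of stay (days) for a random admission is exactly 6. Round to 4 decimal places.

0.0428

Conditional on each channel, P(X = 6): 1: 0; 2: 0.141989; 3: 0.00360318.
By total probability, P(X = 6) = 0.26·0 + 0.29·0.141989 + 0.45·0.00360318 = 0.0427983.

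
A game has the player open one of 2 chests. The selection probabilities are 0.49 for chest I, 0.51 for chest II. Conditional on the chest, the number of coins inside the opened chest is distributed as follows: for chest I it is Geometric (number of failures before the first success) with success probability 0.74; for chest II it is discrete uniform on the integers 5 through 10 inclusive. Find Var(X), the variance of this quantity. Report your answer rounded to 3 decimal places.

14.491

Per component, I: μ=0.351351, E[X²]=0.598247; II: μ=7.5, E[X²]=59.1667.
E[X] = 0.49·0.351351 + 0.51·7.5 = 3.99716.
E[X²] = 0.49·0.598247 + 0.51·59.1667 = 30.4681.
Var(X) = E[X²] − (E[X])² = 30.4681 − 15.9773 = 14.4908.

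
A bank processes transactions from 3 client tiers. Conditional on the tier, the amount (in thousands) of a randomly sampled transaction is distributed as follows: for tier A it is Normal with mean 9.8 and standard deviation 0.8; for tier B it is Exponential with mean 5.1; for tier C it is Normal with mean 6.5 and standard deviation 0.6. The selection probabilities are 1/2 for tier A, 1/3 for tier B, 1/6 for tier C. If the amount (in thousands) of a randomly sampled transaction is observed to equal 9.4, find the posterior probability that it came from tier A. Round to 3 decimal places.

Likelihoods f(9.4 | ·): A: 0.440082; B: 0.0310431; C: 5.62287e-06.
Posterior ∝ prior × likelihood. Numerator for A: 0.5·0.440082 = 0.220041.
Normalizing constant: 0.5·0.440082 + 0.333333·0.0310431 + 0.166667·5.62287e-06 = 0.230389.
P(A | observation) = 0.220041 / 0.230389 = 0.955082.

0.955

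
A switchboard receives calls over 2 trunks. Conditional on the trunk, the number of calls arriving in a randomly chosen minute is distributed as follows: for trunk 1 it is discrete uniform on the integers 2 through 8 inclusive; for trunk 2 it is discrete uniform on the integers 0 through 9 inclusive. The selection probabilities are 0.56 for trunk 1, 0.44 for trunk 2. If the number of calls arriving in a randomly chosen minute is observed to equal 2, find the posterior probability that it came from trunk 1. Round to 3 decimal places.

Likelihoods P(X=2 | ·): 1: 0.142857; 2: 0.1.
Posterior ∝ prior × likelihood. Numerator for 1: 0.56·0.142857 = 0.08.
Normalizing constant: 0.56·0.142857 + 0.44·0.1 = 0.124.
P(1 | observation) = 0.08 / 0.124 = 0.645161.

0.645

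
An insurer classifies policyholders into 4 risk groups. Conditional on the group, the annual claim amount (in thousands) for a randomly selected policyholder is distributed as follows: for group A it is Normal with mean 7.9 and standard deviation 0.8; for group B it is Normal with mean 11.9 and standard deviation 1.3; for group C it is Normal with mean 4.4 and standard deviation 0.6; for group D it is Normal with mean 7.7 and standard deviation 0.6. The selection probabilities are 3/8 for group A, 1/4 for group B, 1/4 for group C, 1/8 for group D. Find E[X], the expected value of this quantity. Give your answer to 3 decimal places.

Component means — A: 7.9; B: 11.9; C: 4.4; D: 7.7.
E[X] = 0.375·7.9 + 0.25·11.9 + 0.25·4.4 + 0.125·7.7 = 8.

8.000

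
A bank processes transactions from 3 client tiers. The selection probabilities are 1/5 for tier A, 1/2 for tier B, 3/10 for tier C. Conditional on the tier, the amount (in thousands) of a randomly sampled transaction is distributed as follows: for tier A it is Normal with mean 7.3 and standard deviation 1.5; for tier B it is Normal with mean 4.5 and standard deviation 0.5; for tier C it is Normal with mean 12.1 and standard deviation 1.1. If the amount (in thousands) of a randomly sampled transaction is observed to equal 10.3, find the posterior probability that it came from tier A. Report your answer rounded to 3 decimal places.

0.202

Likelihoods f(10.3 | ·): A: 0.035994; B: 4.81512e-30; C: 0.0950748.
Posterior ∝ prior × likelihood. Numerator for A: 0.2·0.035994 = 0.0071988.
Normalizing constant: 0.2·0.035994 + 0.5·4.81512e-30 + 0.3·0.0950748 = 0.0357212.
P(A | observation) = 0.0071988 / 0.0357212 = 0.201527.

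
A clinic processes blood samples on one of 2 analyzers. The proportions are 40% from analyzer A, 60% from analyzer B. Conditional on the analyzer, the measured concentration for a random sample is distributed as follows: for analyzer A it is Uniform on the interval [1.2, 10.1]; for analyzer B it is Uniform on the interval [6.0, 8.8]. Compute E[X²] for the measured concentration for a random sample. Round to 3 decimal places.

For each component E[X²] = Var + (mean)², giving A: 38.5233; B: 55.4133.
Overall E[X²] = 0.4·38.5233 + 0.6·55.4133 = 48.6573.

48.657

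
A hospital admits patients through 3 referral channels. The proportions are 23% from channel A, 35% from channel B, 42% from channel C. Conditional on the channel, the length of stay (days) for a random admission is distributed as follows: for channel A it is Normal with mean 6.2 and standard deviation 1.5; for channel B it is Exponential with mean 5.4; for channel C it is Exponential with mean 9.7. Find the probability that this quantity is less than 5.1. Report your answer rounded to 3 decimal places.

0.439

Conditional on each channel, P(X < 5.1): A: 0.231678; B: 0.611104; C: 0.408902.
By total probability, P(X < 5.1) = 0.23·0.231678 + 0.35·0.611104 + 0.42·0.408902 = 0.438911.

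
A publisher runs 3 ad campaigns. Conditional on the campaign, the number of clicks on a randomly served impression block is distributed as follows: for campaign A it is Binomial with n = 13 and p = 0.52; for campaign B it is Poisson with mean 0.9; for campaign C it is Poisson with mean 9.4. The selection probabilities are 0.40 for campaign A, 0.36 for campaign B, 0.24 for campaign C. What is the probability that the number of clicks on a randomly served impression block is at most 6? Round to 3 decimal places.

Conditional on each campaign, P(X ≤ 6): A: 0.441535; B: 0.999957; C: 0.172733.
By total probability, P(X ≤ 6) = 0.4·0.441535 + 0.36·0.999957 + 0.24·0.172733 = 0.578054.

0.578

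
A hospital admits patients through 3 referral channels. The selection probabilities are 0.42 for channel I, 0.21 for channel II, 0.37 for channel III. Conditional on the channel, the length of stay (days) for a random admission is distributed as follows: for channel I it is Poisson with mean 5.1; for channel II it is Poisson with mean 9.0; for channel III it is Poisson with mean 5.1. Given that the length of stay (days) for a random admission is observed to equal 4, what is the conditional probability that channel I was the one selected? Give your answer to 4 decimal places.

0.5053

Likelihoods P(X=4 | ·): I: 0.171857; II: 0.0337372; III: 0.171857.
Posterior ∝ prior × likelihood. Numerator for I: 0.42·0.171857 = 0.07218.
Normalizing constant: 0.42·0.171857 + 0.21·0.0337372 + 0.37·0.171857 = 0.142852.
P(I | observation) = 0.07218 / 0.142852 = 0.505278.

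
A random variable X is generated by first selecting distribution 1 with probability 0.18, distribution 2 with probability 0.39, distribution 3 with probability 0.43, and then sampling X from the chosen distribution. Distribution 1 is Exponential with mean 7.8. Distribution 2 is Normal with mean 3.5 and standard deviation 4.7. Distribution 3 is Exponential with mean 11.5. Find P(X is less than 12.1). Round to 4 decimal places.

Conditional on each component, P(X < 12.1): 1: 0.788024; 2: 0.966359; 3: 0.650822.
By total probability, P(X < 12.1) = 0.18·0.788024 + 0.39·0.966359 + 0.43·0.650822 = 0.798578.

0.7986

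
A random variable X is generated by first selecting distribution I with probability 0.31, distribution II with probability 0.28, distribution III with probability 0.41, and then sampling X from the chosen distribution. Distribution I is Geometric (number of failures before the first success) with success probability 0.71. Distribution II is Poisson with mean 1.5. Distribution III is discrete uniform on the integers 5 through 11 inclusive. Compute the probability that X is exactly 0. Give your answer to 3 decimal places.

Conditional on each component, P(X = 0): I: 0.71; II: 0.22313; III: 0.
By total probability, P(X = 0) = 0.31·0.71 + 0.28·0.22313 + 0.41·0 = 0.282576.

0.283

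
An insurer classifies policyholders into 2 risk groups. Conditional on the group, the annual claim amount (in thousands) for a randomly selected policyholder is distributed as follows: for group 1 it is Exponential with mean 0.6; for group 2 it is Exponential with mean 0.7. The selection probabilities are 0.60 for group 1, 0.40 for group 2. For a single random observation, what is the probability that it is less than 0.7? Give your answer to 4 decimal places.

Conditional on each group, P(X < 0.7): 1: 0.688597; 2: 0.632121.
By total probability, P(X < 0.7) = 0.6·0.688597 + 0.4·0.632121 = 0.666006.

0.6660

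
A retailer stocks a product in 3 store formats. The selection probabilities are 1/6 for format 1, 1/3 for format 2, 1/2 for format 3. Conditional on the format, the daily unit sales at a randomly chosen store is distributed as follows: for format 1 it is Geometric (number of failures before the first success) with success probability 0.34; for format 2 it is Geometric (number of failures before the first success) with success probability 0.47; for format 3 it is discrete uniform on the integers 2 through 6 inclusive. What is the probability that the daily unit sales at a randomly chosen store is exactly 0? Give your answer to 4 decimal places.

Conditional on each format, P(X = 0): 1: 0.34; 2: 0.47; 3: 0.
By total probability, P(X = 0) = 0.166667·0.34 + 0.333333·0.47 + 0.5·0 = 0.213333.

0.2133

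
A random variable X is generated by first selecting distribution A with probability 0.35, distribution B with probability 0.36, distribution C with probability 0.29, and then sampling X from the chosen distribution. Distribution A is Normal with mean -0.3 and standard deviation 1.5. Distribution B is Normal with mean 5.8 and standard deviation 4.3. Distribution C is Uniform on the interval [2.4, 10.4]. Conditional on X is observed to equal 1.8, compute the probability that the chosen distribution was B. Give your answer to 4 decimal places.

0.3828

Likelihoods f(1.8 | ·): A: 0.0998183; B: 0.0601918; C: 0.
Posterior ∝ prior × likelihood. Numerator for B: 0.36·0.0601918 = 0.021669.
Normalizing constant: 0.35·0.0998183 + 0.36·0.0601918 + 0.29·0 = 0.0566054.
P(B | observation) = 0.021669 / 0.0566054 = 0.382808.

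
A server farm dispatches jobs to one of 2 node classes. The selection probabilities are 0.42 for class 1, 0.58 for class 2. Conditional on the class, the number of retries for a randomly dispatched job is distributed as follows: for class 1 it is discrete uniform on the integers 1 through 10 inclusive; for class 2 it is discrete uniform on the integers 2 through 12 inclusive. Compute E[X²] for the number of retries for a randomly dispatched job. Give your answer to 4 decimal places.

For each component E[X²] = Var + (mean)², giving 1: 38.5; 2: 59.
Overall E[X²] = 0.42·38.5 + 0.58·59 = 50.39.

50.3900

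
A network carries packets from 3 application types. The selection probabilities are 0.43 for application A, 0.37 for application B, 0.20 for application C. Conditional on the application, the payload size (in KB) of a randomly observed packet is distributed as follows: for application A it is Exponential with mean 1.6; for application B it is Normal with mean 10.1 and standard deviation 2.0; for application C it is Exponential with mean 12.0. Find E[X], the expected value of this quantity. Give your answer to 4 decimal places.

6.8250

Component means — A: 1.6; B: 10.1; C: 12.
E[X] = 0.43·1.6 + 0.37·10.1 + 0.2·12 = 6.825.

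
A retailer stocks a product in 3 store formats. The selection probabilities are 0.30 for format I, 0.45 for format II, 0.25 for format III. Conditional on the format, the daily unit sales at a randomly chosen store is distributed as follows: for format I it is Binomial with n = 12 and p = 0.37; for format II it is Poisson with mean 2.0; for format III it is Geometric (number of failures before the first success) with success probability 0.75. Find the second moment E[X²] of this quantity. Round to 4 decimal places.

9.5921

For each component E[X²] = Var + (mean)², giving I: 22.5108; II: 6; III: 0.555556.
Overall E[X²] = 0.3·22.5108 + 0.45·6 + 0.25·0.555556 = 9.59213.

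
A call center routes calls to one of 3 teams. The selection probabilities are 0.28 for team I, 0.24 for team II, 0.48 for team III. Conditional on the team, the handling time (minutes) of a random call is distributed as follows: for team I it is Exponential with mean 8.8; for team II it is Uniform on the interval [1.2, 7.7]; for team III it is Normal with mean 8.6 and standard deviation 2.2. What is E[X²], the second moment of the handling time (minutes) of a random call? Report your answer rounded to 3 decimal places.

86.788

For each component E[X²] = Var + (mean)², giving I: 154.88; II: 23.3233; III: 78.8.
Overall E[X²] = 0.28·154.88 + 0.24·23.3233 + 0.48·78.8 = 86.788.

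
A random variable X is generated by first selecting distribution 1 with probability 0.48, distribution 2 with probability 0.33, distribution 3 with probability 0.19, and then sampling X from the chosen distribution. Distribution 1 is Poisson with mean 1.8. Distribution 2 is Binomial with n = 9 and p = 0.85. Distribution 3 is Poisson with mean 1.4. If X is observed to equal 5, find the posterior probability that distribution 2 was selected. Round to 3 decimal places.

Likelihoods P(X=5 | ·): 1: 0.0260286; 2: 0.0283029; 3: 0.0110521.
Posterior ∝ prior × likelihood. Numerator for 2: 0.33·0.0283029 = 0.00933994.
Normalizing constant: 0.48·0.0260286 + 0.33·0.0283029 + 0.19·0.0110521 = 0.0239336.
P(2 | observation) = 0.00933994 / 0.0239336 = 0.390244.

0.390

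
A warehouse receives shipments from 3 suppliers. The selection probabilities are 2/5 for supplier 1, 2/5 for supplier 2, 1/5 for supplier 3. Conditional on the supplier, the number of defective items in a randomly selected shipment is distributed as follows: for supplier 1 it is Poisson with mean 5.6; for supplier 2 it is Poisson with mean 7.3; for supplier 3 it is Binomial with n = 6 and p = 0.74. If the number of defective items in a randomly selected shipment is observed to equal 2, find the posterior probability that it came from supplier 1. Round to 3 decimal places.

Likelihoods P(X=2 | ·): 1: 0.0579825; 2: 0.0179997; 3: 0.037536.
Posterior ∝ prior × likelihood. Numerator for 1: 0.4·0.0579825 = 0.023193.
Normalizing constant: 0.4·0.0579825 + 0.4·0.0179997 + 0.2·0.037536 = 0.0379001.
P(1 | observation) = 0.023193 / 0.0379001 = 0.611951.

0.612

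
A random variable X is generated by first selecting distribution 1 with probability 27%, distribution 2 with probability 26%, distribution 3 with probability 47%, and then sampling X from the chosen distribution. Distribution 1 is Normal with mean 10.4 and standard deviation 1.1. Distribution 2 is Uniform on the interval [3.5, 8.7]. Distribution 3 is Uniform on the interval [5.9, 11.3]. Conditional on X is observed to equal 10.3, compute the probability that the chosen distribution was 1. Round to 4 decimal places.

0.5284

Likelihoods f(10.3 | ·): 1: 0.361179; 2: 0; 3: 0.185185.
Posterior ∝ prior × likelihood. Numerator for 1: 0.27·0.361179 = 0.0975184.
Normalizing constant: 0.27·0.361179 + 0.26·0 + 0.47·0.185185 = 0.184555.
P(1 | observation) = 0.0975184 / 0.184555 = 0.528396.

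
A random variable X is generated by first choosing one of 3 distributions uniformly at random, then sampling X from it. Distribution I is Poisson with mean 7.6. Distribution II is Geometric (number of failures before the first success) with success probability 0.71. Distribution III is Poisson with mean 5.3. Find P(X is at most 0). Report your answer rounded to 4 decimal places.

0.2385

Conditional on each component, P(X ≤ 0): I: 0.000500451; II: 0.71; III: 0.00499159.
By total probability, P(X ≤ 0) = 0.333333·0.000500451 + 0.333333·0.71 + 0.333333·0.00499159 = 0.238497.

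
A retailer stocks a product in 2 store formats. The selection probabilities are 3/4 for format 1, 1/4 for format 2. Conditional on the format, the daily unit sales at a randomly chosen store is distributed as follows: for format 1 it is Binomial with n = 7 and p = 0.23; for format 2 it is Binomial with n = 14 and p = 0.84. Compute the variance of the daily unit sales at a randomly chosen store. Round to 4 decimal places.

Per component, 1: μ=1.61, E[X²]=3.8318; 2: μ=11.76, E[X²]=140.179.
E[X] = 0.75·1.61 + 0.25·11.76 = 4.1475.
E[X²] = 0.75·3.8318 + 0.25·140.179 = 37.9186.
Var(X) = E[X²] − (E[X])² = 37.9186 − 17.2018 = 20.7169.

20.7169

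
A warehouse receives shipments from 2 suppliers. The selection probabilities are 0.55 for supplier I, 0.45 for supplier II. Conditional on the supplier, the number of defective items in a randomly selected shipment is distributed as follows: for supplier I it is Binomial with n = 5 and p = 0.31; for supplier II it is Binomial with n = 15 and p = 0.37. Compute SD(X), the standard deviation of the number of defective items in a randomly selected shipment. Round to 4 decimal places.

2.4742

Per component, I: μ=1.55, E[X²]=3.472; II: μ=5.55, E[X²]=34.299.
E[X] = 0.55·1.55 + 0.45·5.55 = 3.35.
E[X²] = 0.55·3.472 + 0.45·34.299 = 17.3441.
Var(X) = E[X²] − (E[X])² = 17.3441 − 11.2225 = 6.12165.
SD(X) = √6.12165 = 2.4742.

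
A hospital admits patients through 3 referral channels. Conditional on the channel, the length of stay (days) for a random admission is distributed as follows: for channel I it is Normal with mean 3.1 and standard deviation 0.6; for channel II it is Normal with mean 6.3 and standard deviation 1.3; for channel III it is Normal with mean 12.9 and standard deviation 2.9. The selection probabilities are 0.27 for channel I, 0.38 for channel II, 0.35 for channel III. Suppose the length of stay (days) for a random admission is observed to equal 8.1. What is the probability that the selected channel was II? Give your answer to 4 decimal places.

Likelihoods f(8.1 | ·): I: 5.53464e-16; II: 0.117669; III: 0.0349636.
Posterior ∝ prior × likelihood. Numerator for II: 0.38·0.117669 = 0.0447141.
Normalizing constant: 0.27·5.53464e-16 + 0.38·0.117669 + 0.35·0.0349636 = 0.0569514.
P(II | observation) = 0.0447141 / 0.0569514 = 0.785128.

0.7851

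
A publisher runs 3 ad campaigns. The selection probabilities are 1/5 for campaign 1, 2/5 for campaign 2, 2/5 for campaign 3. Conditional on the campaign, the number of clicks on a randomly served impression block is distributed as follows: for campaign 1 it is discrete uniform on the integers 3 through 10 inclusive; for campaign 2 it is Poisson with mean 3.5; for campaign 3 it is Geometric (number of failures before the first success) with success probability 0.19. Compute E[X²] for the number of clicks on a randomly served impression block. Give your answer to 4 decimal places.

32.0449

For each component E[X²] = Var + (mean)², giving 1: 47.5; 2: 15.75; 3: 40.6122.
Overall E[X²] = 0.2·47.5 + 0.4·15.75 + 0.4·40.6122 = 32.0449.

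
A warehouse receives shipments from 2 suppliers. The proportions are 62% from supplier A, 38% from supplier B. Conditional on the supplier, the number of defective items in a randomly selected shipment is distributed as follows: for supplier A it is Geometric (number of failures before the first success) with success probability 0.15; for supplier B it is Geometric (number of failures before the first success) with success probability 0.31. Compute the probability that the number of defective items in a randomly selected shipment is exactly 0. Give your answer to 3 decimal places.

0.211

Conditional on each supplier, P(X = 0): A: 0.15; B: 0.31.
By total probability, P(X = 0) = 0.62·0.15 + 0.38·0.31 = 0.2108.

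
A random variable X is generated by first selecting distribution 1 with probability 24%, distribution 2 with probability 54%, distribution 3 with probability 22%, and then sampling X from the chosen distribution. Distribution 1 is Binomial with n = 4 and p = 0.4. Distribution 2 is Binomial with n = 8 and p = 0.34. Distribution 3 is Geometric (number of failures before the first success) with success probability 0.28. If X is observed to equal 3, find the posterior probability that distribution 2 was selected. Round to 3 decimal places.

Likelihoods P(X=3 | ·): 1: 0.1536; 2: 0.275641; 3: 0.104509.
Posterior ∝ prior × likelihood. Numerator for 2: 0.54·0.275641 = 0.148846.
Normalizing constant: 0.24·0.1536 + 0.54·0.275641 + 0.22·0.104509 = 0.208702.
P(2 | observation) = 0.148846 / 0.208702 = 0.713199.

0.713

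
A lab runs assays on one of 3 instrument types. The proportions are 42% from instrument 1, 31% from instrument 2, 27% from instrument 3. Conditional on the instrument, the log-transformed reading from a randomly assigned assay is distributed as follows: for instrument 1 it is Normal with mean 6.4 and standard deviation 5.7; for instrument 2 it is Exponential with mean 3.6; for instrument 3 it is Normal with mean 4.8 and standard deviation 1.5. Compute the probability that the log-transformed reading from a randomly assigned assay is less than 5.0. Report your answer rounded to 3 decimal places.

0.551

Conditional on each instrument, P(X < 5.0): 1: 0.402991; 2: 0.750648; 3: 0.553035.
By total probability, P(X < 5.0) = 0.42·0.402991 + 0.31·0.750648 + 0.27·0.553035 = 0.551276.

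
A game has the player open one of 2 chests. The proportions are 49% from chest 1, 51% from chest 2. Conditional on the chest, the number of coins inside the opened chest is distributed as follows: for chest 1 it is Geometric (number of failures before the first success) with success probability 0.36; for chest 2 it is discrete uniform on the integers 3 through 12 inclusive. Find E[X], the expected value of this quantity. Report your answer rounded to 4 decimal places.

4.6961

Component means — 1: 1.77778; 2: 7.5.
E[X] = 0.49·1.77778 + 0.51·7.5 = 4.69611.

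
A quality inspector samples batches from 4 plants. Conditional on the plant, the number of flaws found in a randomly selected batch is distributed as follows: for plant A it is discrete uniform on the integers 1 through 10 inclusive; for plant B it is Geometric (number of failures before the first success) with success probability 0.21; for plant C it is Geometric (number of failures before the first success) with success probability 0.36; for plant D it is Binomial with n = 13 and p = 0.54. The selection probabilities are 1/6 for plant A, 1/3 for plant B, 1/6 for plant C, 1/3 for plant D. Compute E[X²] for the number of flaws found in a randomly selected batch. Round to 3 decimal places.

For each component E[X²] = Var + (mean)², giving A: 38.5; B: 32.0658; C: 8.09877; D: 52.5096.
Overall E[X²] = 0.166667·38.5 + 0.333333·32.0658 + 0.166667·8.09877 + 0.333333·52.5096 = 35.9582.

35.958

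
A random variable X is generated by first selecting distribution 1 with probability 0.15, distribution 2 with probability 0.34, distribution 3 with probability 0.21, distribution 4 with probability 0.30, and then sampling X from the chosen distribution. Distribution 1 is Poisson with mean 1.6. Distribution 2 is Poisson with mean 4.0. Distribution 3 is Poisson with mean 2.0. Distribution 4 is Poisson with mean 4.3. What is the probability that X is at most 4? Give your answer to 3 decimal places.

Conditional on each component, P(X ≤ 4): 1: 0.976318; 2: 0.628837; 3: 0.947347; 4: 0.570438.
By total probability, P(X ≤ 4) = 0.15·0.976318 + 0.34·0.628837 + 0.21·0.947347 + 0.3·0.570438 = 0.730327.

0.730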